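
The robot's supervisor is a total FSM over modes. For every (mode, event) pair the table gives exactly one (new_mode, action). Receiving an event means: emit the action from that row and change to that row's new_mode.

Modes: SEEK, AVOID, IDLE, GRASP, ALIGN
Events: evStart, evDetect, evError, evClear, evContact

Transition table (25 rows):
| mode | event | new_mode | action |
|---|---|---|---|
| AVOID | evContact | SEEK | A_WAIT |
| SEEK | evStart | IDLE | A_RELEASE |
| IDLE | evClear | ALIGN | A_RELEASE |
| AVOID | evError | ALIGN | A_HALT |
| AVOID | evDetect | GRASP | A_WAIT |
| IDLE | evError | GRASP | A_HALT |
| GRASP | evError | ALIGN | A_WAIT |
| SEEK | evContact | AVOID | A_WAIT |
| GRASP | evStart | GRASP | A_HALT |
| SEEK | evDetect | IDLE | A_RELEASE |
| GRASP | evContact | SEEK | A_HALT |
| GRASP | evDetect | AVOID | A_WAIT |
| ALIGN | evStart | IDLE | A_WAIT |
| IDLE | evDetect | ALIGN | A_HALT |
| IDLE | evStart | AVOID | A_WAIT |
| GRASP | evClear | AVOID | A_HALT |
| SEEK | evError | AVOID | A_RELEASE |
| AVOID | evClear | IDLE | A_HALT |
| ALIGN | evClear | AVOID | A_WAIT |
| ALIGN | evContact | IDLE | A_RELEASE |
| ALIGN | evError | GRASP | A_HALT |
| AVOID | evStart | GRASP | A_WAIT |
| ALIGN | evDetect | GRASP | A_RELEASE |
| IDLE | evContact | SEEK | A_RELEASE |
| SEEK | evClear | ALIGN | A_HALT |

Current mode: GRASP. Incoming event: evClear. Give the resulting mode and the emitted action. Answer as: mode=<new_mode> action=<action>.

current mode = GRASP; filter table to that mode:
  (GRASP, evError) → (ALIGN, A_WAIT)
  (GRASP, evStart) → (GRASP, A_HALT)
  (GRASP, evContact) → (SEEK, A_HALT)
  (GRASP, evDetect) → (AVOID, A_WAIT)
  (GRASP, evClear) → (AVOID, A_HALT)  ← event matches
event = evClear selects (AVOID, A_HALT)

mode=AVOID action=A_HALT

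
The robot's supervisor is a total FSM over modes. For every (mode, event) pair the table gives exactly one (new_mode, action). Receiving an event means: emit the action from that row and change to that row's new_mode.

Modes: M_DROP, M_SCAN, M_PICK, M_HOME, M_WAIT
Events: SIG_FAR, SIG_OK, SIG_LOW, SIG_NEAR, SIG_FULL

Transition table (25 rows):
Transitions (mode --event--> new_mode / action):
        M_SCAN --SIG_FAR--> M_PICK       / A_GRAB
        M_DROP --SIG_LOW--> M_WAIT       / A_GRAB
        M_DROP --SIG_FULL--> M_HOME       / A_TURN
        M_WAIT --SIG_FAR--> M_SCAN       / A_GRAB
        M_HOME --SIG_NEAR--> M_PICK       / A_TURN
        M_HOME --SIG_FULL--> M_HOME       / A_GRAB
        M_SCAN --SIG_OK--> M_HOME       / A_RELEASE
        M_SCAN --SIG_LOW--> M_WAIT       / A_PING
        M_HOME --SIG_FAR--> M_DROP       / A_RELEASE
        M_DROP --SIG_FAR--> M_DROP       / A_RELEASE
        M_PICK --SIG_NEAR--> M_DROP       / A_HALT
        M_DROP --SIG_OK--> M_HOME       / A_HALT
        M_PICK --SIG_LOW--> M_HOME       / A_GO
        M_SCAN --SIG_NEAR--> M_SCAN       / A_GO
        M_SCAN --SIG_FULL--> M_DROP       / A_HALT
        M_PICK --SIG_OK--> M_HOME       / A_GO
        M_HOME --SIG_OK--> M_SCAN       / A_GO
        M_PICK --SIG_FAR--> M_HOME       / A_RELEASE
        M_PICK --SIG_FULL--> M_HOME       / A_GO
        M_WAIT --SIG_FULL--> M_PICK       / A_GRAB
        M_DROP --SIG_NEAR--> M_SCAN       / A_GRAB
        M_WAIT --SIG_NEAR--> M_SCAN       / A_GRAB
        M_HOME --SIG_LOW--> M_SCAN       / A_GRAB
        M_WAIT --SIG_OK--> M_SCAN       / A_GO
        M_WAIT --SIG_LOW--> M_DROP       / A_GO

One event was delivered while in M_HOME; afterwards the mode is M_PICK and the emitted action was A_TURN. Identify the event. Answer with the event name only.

SIG_NEAR

try SIG_FAR: (M_HOME, SIG_FAR) → (M_DROP, A_RELEASE)
try SIG_OK: (M_HOME, SIG_OK) → (M_SCAN, A_GO)
try SIG_LOW: (M_HOME, SIG_LOW) → (M_SCAN, A_GRAB)
try SIG_NEAR: (M_HOME, SIG_NEAR) → (M_PICK, A_TURN)  ← matches
try SIG_FULL: (M_HOME, SIG_FULL) → (M_HOME, A_GRAB)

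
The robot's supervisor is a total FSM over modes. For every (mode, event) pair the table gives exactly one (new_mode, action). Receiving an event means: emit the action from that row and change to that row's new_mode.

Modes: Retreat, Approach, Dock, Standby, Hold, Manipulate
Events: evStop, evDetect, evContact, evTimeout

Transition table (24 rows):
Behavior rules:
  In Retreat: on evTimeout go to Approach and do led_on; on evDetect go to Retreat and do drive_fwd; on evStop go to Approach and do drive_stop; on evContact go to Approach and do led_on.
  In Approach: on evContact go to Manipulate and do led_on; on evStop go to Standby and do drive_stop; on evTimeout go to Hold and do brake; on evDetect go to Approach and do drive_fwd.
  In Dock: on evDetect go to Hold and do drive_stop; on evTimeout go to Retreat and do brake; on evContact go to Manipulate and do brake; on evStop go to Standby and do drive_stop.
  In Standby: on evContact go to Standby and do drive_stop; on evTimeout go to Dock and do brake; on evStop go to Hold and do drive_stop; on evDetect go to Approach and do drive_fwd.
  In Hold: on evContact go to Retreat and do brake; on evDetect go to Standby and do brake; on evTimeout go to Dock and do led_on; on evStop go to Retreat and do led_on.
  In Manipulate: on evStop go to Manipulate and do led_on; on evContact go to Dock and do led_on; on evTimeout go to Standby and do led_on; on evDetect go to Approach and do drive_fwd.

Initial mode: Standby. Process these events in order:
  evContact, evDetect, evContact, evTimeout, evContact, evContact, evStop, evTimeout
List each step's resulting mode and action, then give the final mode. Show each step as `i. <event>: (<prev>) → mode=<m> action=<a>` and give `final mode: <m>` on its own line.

1. evContact: (Standby) → mode=Standby action=drive_stop
2. evDetect: (Standby) → mode=Approach action=drive_fwd
3. evContact: (Approach) → mode=Manipulate action=led_on
4. evTimeout: (Manipulate) → mode=Standby action=led_on
5. evContact: (Standby) → mode=Standby action=drive_stop
6. evContact: (Standby) → mode=Standby action=drive_stop
7. evStop: (Standby) → mode=Hold action=drive_stop
8. evTimeout: (Hold) → mode=Dock action=led_on

final mode: Dock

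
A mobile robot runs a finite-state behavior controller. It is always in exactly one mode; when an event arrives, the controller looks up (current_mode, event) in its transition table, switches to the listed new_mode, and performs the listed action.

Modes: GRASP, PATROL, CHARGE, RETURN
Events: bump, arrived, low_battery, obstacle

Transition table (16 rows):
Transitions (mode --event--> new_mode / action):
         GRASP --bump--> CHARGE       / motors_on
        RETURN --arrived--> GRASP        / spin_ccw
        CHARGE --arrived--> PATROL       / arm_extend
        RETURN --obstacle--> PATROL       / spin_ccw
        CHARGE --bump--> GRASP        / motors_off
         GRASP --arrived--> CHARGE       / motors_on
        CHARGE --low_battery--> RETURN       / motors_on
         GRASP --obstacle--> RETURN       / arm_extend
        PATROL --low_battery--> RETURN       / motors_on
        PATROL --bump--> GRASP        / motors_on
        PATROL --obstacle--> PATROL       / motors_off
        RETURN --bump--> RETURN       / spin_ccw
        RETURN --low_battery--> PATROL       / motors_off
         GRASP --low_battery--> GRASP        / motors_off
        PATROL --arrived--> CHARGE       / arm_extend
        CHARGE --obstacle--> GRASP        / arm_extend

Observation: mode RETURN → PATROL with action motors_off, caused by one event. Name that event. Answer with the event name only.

try bump: (RETURN, bump) → (RETURN, spin_ccw)
try arrived: (RETURN, arrived) → (GRASP, spin_ccw)
try low_battery: (RETURN, low_battery) → (PATROL, motors_off)  ← matches
try obstacle: (RETURN, obstacle) → (PATROL, spin_ccw)

low_battery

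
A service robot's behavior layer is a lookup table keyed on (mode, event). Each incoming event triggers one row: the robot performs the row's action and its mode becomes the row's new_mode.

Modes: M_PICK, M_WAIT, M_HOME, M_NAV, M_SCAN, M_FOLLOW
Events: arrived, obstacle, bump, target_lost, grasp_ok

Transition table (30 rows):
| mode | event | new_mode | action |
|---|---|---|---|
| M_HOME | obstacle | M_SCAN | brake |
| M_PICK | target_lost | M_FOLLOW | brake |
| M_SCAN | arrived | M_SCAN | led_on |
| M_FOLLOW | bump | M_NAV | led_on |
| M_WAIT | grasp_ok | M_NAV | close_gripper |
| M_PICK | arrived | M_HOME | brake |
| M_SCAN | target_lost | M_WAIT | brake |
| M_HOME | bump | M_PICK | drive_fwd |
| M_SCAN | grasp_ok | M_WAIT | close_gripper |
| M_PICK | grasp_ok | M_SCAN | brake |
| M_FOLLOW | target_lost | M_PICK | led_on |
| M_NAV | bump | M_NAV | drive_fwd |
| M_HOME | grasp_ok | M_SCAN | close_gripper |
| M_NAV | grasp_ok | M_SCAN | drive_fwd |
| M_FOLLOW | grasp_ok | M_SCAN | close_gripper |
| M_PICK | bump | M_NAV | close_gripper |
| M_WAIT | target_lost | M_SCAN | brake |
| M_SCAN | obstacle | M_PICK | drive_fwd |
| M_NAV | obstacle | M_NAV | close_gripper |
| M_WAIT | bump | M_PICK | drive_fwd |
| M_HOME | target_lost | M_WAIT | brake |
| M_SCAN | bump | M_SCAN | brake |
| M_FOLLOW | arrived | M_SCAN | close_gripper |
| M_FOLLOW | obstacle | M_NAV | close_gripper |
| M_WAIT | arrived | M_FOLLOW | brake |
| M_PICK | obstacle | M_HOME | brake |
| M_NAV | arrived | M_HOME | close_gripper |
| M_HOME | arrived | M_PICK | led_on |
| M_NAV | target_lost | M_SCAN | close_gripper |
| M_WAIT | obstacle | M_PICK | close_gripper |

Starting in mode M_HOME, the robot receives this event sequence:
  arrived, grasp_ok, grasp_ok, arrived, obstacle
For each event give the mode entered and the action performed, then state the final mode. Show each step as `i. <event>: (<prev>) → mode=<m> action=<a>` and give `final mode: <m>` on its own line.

final mode: M_NAV

1. arrived: (M_HOME) → mode=M_PICK action=led_on
2. grasp_ok: (M_PICK) → mode=M_SCAN action=brake
3. grasp_ok: (M_SCAN) → mode=M_WAIT action=close_gripper
4. arrived: (M_WAIT) → mode=M_FOLLOW action=brake
5. obstacle: (M_FOLLOW) → mode=M_NAV action=close_gripper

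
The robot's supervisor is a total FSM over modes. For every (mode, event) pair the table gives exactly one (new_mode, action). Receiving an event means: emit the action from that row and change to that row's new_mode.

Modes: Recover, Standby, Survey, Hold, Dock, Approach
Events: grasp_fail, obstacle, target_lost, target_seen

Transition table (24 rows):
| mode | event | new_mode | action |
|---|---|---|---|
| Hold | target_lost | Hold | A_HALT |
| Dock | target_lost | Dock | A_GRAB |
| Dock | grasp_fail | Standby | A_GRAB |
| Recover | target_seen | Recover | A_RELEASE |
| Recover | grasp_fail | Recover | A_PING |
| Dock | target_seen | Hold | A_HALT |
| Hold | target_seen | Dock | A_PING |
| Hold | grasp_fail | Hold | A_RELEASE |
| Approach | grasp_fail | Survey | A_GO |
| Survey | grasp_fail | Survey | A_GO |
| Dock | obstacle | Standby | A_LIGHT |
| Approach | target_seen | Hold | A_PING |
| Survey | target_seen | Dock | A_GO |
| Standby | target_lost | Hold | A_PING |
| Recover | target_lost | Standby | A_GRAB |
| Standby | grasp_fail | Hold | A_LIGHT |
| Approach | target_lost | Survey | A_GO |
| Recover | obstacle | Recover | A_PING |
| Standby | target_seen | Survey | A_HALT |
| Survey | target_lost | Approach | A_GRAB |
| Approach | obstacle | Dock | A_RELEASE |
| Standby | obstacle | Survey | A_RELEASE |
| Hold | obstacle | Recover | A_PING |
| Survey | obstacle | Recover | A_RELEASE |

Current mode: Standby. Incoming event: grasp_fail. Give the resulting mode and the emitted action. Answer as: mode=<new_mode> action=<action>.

mode=Hold action=A_LIGHT

current mode = Standby; filter table to that mode:
  (Standby, target_lost) → (Hold, A_PING)
  (Standby, grasp_fail) → (Hold, A_LIGHT)  ← event matches
  (Standby, target_seen) → (Survey, A_HALT)
  (Standby, obstacle) → (Survey, A_RELEASE)
event = grasp_fail selects (Hold, A_LIGHT)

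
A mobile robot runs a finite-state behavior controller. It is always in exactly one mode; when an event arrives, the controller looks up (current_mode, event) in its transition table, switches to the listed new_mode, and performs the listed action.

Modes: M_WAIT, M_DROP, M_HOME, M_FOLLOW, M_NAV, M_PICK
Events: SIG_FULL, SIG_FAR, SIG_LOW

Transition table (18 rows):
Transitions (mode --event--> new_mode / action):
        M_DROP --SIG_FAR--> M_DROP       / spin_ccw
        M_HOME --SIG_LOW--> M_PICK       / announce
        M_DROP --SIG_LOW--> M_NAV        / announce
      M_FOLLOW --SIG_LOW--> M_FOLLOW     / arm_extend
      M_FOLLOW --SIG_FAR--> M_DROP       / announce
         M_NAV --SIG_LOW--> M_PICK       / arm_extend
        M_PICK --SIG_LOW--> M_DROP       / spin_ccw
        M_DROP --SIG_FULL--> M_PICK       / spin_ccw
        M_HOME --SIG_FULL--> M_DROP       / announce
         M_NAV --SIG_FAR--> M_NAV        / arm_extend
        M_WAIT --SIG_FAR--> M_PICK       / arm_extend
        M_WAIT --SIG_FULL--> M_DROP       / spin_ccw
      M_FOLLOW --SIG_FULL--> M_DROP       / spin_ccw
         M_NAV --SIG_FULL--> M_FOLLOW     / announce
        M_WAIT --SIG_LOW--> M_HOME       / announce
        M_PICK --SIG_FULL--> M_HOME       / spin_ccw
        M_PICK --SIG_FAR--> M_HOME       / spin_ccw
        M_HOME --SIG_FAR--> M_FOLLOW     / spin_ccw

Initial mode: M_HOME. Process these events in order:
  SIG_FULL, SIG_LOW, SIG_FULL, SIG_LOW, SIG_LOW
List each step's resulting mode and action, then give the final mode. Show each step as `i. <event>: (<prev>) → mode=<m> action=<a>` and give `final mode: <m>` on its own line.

final mode: M_FOLLOW

1. SIG_FULL: (M_HOME) → mode=M_DROP action=announce
2. SIG_LOW: (M_DROP) → mode=M_NAV action=announce
3. SIG_FULL: (M_NAV) → mode=M_FOLLOW action=announce
4. SIG_LOW: (M_FOLLOW) → mode=M_FOLLOW action=arm_extend
5. SIG_LOW: (M_FOLLOW) → mode=M_FOLLOW action=arm_extend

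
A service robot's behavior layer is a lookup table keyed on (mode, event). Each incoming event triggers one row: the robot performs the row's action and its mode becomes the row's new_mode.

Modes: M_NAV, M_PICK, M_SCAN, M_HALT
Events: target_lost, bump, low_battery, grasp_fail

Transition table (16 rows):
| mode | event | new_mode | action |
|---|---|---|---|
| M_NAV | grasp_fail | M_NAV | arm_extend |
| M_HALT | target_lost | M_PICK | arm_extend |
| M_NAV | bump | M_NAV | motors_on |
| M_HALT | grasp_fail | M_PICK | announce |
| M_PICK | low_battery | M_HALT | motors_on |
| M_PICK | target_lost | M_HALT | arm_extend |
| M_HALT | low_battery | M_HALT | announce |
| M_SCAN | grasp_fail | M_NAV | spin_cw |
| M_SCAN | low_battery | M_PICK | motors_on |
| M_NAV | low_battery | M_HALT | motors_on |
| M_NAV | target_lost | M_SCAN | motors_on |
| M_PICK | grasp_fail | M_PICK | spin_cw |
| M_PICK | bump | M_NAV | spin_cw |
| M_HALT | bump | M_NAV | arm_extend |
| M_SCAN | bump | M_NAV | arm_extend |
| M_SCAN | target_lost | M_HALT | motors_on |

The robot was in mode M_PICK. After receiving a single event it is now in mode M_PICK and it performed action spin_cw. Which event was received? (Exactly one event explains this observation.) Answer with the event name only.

grasp_fail

try target_lost: (M_PICK, target_lost) → (M_HALT, arm_extend)
try bump: (M_PICK, bump) → (M_NAV, spin_cw)
try low_battery: (M_PICK, low_battery) → (M_HALT, motors_on)
try grasp_fail: (M_PICK, grasp_fail) → (M_PICK, spin_cw)  ← matches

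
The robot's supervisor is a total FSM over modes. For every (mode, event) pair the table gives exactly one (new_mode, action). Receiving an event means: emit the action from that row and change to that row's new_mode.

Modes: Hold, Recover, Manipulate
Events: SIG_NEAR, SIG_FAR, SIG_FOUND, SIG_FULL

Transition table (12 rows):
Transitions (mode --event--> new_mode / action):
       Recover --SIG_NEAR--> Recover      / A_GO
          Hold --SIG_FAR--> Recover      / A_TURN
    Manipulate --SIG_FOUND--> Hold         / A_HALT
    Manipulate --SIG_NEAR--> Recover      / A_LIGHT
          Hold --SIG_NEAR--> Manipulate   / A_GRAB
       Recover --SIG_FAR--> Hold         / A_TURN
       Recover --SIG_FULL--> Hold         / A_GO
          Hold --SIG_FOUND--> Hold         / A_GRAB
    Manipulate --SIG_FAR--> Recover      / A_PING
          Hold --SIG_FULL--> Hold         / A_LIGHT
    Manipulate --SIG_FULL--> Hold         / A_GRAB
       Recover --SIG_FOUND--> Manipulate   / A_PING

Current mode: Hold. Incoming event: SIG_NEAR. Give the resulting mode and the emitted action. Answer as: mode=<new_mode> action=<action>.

current mode = Hold; filter table to that mode:
  (Hold, SIG_FAR) → (Recover, A_TURN)
  (Hold, SIG_NEAR) → (Manipulate, A_GRAB)  ← event matches
  (Hold, SIG_FOUND) → (Hold, A_GRAB)
  (Hold, SIG_FULL) → (Hold, A_LIGHT)
event = SIG_NEAR selects (Manipulate, A_GRAB)

mode=Manipulate action=A_GRAB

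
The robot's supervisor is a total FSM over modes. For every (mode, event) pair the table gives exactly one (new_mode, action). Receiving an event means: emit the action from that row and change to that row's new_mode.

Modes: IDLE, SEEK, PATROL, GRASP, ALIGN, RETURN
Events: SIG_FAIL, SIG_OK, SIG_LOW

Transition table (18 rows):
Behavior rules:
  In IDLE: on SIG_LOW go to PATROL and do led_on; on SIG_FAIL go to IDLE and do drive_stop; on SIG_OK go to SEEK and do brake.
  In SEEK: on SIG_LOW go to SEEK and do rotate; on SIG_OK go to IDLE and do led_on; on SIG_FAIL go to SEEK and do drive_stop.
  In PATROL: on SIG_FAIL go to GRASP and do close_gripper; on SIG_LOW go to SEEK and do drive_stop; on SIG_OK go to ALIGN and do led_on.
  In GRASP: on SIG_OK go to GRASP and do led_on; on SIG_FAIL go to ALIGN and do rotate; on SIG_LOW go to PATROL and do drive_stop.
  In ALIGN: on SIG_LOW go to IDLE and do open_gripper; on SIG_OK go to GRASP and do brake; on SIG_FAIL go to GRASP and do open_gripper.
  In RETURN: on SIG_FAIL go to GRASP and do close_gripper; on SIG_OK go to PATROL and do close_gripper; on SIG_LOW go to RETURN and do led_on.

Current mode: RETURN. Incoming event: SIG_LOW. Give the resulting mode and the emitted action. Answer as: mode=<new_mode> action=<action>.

mode=RETURN action=led_on

current mode = RETURN; filter table to that mode:
  (RETURN, SIG_FAIL) → (GRASP, close_gripper)
  (RETURN, SIG_OK) → (PATROL, close_gripper)
  (RETURN, SIG_LOW) → (RETURN, led_on)  ← event matches
event = SIG_LOW selects (RETURN, led_on)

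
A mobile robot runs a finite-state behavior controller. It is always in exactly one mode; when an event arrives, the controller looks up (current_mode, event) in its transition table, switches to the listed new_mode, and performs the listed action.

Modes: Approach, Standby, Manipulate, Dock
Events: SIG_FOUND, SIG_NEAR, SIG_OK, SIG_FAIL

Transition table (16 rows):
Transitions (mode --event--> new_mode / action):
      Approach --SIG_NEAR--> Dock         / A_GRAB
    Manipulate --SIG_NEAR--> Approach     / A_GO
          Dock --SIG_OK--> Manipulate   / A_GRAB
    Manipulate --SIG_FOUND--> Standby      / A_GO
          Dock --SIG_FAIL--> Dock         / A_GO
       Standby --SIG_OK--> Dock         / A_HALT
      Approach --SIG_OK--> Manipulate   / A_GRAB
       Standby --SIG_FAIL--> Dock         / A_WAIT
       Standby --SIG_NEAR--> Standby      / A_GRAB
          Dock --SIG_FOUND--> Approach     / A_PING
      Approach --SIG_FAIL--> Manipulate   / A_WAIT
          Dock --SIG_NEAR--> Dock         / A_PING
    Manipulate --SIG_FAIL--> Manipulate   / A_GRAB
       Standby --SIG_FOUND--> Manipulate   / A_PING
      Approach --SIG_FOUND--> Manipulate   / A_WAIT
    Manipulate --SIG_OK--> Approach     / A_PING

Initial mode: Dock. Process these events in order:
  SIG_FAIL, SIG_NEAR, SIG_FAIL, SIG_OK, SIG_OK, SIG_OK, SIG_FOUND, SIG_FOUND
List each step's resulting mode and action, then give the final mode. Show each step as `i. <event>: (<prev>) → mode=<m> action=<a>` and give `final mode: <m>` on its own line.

final mode: Manipulate

1. SIG_FAIL: (Dock) → mode=Dock action=A_GO
2. SIG_NEAR: (Dock) → mode=Dock action=A_PING
3. SIG_FAIL: (Dock) → mode=Dock action=A_GO
4. SIG_OK: (Dock) → mode=Manipulate action=A_GRAB
5. SIG_OK: (Manipulate) → mode=Approach action=A_PING
6. SIG_OK: (Approach) → mode=Manipulate action=A_GRAB
7. SIG_FOUND: (Manipulate) → mode=Standby action=A_GO
8. SIG_FOUND: (Standby) → mode=Manipulate action=A_PING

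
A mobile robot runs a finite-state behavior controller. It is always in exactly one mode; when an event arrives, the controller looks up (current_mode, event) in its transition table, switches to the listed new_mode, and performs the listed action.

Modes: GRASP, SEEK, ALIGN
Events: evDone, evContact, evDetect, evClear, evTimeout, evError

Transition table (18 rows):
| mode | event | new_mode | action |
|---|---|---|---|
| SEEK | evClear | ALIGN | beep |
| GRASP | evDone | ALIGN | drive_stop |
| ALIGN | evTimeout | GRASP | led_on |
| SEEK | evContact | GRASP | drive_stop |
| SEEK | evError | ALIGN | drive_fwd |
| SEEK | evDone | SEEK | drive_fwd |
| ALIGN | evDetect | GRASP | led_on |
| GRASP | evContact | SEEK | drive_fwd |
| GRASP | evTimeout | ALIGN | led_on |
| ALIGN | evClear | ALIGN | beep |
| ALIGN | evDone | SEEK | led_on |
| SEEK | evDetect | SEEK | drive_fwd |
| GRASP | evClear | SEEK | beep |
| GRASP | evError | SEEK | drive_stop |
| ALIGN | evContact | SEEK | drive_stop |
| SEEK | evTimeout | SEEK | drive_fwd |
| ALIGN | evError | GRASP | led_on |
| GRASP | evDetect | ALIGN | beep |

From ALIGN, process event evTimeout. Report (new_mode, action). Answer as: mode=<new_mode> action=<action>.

current mode = ALIGN; filter table to that mode:
  (ALIGN, evTimeout) → (GRASP, led_on)  ← event matches
  (ALIGN, evDetect) → (GRASP, led_on)
  (ALIGN, evClear) → (ALIGN, beep)
  (ALIGN, evDone) → (SEEK, led_on)
  (ALIGN, evContact) → (SEEK, drive_stop)
  (ALIGN, evError) → (GRASP, led_on)
event = evTimeout selects (GRASP, led_on)

mode=GRASP action=led_on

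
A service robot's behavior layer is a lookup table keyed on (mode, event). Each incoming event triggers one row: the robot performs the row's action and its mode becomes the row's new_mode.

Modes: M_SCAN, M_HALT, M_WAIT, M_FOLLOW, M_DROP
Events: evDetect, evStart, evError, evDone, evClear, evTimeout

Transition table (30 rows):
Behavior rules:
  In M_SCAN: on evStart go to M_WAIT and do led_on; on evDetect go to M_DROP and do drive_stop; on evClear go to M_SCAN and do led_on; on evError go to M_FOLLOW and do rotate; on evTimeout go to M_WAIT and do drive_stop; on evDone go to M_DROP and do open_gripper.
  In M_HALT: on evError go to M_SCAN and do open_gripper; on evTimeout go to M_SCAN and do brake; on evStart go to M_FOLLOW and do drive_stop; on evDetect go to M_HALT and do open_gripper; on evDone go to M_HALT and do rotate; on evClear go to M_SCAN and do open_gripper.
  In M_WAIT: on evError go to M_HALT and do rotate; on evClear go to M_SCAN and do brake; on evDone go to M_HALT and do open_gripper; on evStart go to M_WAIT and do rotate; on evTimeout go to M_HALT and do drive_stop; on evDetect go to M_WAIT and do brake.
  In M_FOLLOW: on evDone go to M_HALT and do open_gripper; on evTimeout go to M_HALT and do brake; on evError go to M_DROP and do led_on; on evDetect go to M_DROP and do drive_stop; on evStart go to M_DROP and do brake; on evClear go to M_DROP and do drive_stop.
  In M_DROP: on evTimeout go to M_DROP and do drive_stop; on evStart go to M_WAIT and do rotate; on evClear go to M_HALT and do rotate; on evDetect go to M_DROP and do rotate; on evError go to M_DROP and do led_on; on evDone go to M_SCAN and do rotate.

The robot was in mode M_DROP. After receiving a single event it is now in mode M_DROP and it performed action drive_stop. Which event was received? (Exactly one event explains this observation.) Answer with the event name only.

evTimeout

try evDetect: (M_DROP, evDetect) → (M_DROP, rotate)
try evStart: (M_DROP, evStart) → (M_WAIT, rotate)
try evError: (M_DROP, evError) → (M_DROP, led_on)
try evDone: (M_DROP, evDone) → (M_SCAN, rotate)
try evClear: (M_DROP, evClear) → (M_HALT, rotate)
try evTimeout: (M_DROP, evTimeout) → (M_DROP, drive_stop)  ← matches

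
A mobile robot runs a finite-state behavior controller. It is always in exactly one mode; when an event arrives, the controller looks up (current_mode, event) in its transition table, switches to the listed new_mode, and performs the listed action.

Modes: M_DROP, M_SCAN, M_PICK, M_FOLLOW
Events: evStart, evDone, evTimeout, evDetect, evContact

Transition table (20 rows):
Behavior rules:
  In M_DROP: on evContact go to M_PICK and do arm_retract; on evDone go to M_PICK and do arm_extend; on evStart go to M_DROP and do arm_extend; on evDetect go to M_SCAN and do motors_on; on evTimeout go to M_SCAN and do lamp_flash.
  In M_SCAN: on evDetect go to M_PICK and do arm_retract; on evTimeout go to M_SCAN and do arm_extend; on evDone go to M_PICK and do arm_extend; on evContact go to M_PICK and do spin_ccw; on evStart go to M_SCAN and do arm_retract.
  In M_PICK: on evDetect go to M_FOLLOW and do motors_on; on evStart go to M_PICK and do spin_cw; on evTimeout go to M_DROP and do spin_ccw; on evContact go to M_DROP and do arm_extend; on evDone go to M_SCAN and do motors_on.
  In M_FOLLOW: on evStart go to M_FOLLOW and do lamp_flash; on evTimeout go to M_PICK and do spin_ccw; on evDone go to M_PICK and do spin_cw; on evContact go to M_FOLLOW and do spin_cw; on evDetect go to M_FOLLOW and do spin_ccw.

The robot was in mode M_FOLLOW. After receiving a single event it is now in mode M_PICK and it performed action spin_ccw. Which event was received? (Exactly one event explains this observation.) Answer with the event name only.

evTimeout

try evStart: (M_FOLLOW, evStart) → (M_FOLLOW, lamp_flash)
try evDone: (M_FOLLOW, evDone) → (M_PICK, spin_cw)
try evTimeout: (M_FOLLOW, evTimeout) → (M_PICK, spin_ccw)  ← matches
try evDetect: (M_FOLLOW, evDetect) → (M_FOLLOW, spin_ccw)
try evContact: (M_FOLLOW, evContact) → (M_FOLLOW, spin_cw)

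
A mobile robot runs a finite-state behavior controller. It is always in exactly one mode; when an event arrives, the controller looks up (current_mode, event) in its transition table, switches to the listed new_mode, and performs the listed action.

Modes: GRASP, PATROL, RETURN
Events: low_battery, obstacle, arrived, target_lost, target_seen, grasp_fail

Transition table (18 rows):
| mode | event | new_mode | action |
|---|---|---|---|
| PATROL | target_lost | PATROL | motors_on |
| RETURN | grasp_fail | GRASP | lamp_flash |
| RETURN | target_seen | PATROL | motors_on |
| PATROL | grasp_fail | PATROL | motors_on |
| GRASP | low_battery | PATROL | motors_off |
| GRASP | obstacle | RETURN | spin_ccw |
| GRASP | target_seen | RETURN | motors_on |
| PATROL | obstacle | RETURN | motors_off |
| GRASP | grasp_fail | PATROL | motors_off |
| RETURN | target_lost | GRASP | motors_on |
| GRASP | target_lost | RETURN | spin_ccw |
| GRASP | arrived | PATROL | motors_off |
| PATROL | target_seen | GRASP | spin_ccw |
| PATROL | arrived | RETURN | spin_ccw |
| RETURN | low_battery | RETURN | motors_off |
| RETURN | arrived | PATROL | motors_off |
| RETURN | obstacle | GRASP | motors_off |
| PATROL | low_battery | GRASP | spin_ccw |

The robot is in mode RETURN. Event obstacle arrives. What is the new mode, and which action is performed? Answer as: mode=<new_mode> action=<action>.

mode=GRASP action=motors_off

current mode = RETURN; filter table to that mode:
  (RETURN, grasp_fail) → (GRASP, lamp_flash)
  (RETURN, target_seen) → (PATROL, motors_on)
  (RETURN, target_lost) → (GRASP, motors_on)
  (RETURN, low_battery) → (RETURN, motors_off)
  (RETURN, arrived) → (PATROL, motors_off)
  (RETURN, obstacle) → (GRASP, motors_off)  ← event matches
event = obstacle selects (GRASP, motors_off)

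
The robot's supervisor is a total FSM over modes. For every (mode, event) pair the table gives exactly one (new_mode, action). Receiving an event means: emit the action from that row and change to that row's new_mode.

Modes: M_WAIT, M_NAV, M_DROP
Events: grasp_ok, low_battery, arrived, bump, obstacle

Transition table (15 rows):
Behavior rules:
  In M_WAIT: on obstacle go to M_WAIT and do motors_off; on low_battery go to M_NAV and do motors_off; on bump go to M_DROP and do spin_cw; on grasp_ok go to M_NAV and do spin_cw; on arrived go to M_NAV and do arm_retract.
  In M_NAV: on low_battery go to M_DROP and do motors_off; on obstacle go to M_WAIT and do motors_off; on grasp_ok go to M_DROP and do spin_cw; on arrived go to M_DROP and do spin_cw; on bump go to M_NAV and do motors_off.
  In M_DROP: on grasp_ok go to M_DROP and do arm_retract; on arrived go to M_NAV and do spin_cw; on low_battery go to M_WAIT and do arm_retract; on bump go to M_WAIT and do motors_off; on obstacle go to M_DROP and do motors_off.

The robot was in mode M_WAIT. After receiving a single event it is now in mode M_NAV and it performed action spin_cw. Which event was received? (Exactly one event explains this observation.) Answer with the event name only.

try grasp_ok: (M_WAIT, grasp_ok) → (M_NAV, spin_cw)  ← matches
try low_battery: (M_WAIT, low_battery) → (M_NAV, motors_off)
try arrived: (M_WAIT, arrived) → (M_NAV, arm_retract)
try bump: (M_WAIT, bump) → (M_DROP, spin_cw)
try obstacle: (M_WAIT, obstacle) → (M_WAIT, motors_off)

grasp_ok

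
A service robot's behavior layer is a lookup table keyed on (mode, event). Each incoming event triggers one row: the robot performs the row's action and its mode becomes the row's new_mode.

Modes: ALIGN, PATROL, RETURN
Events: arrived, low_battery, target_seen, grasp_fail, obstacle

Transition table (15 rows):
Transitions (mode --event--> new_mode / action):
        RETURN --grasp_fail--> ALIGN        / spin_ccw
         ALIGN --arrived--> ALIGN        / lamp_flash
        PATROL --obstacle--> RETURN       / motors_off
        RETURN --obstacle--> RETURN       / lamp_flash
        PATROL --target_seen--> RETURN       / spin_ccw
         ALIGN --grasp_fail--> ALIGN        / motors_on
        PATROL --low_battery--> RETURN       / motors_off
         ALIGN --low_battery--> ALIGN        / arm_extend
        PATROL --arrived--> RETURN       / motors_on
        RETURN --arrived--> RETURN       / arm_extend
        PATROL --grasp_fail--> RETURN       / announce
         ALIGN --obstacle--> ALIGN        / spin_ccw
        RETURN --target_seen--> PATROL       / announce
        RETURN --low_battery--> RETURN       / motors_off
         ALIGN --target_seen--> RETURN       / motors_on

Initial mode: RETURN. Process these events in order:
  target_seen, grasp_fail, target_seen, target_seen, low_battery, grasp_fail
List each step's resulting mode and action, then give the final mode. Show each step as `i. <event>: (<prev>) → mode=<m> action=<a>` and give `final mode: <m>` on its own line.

1. target_seen: (RETURN) → mode=PATROL action=announce
2. grasp_fail: (PATROL) → mode=RETURN action=announce
3. target_seen: (RETURN) → mode=PATROL action=announce
4. target_seen: (PATROL) → mode=RETURN action=spin_ccw
5. low_battery: (RETURN) → mode=RETURN action=motors_off
6. grasp_fail: (RETURN) → mode=ALIGN action=spin_ccw

final mode: ALIGN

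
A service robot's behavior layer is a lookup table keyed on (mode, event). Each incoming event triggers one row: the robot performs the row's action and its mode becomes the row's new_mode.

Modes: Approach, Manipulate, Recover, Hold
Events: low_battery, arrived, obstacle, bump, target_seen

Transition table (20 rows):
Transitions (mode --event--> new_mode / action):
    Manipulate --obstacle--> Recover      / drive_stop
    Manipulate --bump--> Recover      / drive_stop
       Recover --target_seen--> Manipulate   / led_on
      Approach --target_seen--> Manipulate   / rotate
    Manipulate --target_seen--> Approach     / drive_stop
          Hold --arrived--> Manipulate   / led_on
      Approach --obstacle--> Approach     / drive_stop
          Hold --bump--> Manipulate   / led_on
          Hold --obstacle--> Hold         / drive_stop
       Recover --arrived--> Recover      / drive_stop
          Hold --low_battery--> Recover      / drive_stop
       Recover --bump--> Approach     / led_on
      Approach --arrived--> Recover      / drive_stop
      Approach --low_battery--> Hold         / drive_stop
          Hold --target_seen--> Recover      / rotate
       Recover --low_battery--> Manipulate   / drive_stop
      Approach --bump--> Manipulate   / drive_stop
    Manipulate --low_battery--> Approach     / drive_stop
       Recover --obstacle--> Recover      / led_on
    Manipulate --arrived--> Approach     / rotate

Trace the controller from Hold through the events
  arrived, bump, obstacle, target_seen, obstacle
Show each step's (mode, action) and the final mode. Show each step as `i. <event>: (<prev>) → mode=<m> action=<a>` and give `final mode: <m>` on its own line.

1. arrived: (Hold) → mode=Manipulate action=led_on
2. bump: (Manipulate) → mode=Recover action=drive_stop
3. obstacle: (Recover) → mode=Recover action=led_on
4. target_seen: (Recover) → mode=Manipulate action=led_on
5. obstacle: (Manipulate) → mode=Recover action=drive_stop

final mode: Recover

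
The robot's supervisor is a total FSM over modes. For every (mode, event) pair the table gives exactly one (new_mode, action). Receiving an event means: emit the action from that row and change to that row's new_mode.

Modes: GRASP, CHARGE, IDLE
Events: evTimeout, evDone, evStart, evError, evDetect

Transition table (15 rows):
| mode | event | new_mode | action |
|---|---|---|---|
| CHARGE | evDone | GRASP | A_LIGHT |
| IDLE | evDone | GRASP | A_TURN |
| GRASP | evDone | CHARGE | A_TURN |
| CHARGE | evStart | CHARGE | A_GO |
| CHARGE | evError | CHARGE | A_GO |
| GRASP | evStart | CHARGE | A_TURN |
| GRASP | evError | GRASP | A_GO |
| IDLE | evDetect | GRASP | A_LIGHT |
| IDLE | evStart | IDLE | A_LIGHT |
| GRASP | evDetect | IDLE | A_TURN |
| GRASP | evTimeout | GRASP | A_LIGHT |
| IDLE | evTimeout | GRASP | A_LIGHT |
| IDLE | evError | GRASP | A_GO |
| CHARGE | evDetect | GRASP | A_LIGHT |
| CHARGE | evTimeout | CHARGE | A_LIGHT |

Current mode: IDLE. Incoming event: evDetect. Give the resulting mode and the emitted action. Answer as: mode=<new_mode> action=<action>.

mode=GRASP action=A_LIGHT

current mode = IDLE; filter table to that mode:
  (IDLE, evDone) → (GRASP, A_TURN)
  (IDLE, evDetect) → (GRASP, A_LIGHT)  ← event matches
  (IDLE, evStart) → (IDLE, A_LIGHT)
  (IDLE, evTimeout) → (GRASP, A_LIGHT)
  (IDLE, evError) → (GRASP, A_GO)
event = evDetect selects (GRASP, A_LIGHT)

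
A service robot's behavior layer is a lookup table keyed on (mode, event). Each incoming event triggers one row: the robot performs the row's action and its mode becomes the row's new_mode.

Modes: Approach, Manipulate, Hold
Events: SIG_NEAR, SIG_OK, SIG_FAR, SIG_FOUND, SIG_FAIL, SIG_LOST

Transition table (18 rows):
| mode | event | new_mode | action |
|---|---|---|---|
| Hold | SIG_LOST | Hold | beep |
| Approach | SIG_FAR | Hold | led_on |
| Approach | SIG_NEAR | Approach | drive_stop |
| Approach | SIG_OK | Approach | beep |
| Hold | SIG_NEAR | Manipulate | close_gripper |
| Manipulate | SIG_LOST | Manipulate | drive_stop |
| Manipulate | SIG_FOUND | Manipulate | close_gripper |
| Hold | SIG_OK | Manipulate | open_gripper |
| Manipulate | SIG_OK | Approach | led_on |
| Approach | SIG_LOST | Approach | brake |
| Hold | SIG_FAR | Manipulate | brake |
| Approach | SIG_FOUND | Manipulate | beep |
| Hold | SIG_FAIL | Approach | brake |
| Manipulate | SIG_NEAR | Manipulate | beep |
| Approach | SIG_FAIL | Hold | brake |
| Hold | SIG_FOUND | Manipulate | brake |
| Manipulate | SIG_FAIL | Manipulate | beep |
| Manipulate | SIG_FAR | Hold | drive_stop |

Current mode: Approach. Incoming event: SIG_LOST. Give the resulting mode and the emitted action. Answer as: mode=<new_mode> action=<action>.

mode=Approach action=brake

current mode = Approach; filter table to that mode:
  (Approach, SIG_FAR) → (Hold, led_on)
  (Approach, SIG_NEAR) → (Approach, drive_stop)
  (Approach, SIG_OK) → (Approach, beep)
  (Approach, SIG_LOST) → (Approach, brake)  ← event matches
  (Approach, SIG_FOUND) → (Manipulate, beep)
  (Approach, SIG_FAIL) → (Hold, brake)
event = SIG_LOST selects (Approach, brake)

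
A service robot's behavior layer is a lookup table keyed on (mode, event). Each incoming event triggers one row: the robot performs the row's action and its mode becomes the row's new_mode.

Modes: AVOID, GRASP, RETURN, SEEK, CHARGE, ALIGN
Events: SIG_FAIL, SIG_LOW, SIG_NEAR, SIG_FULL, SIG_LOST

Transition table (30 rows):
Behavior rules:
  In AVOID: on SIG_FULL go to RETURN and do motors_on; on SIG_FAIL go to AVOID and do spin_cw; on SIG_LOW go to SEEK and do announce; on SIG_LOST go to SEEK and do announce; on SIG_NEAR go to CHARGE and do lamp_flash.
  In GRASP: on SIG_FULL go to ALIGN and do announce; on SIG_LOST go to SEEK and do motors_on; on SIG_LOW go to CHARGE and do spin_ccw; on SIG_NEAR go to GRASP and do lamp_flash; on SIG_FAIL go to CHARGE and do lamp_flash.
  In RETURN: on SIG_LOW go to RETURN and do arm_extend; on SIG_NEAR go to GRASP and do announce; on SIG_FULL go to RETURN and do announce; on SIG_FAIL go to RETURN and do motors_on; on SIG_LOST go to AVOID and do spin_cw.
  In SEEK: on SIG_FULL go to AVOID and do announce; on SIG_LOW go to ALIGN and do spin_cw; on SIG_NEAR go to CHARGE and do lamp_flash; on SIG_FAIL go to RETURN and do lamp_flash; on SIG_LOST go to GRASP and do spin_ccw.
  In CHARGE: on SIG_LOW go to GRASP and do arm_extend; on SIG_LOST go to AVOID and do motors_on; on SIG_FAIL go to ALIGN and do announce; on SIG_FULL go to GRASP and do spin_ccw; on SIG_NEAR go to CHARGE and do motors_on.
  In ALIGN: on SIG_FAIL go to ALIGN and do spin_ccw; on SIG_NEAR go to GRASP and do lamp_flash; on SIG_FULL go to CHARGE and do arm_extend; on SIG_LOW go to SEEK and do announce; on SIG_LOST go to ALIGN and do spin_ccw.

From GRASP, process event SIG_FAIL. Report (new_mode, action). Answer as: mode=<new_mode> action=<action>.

current mode = GRASP; filter table to that mode:
  (GRASP, SIG_FULL) → (ALIGN, announce)
  (GRASP, SIG_LOST) → (SEEK, motors_on)
  (GRASP, SIG_LOW) → (CHARGE, spin_ccw)
  (GRASP, SIG_NEAR) → (GRASP, lamp_flash)
  (GRASP, SIG_FAIL) → (CHARGE, lamp_flash)  ← event matches
event = SIG_FAIL selects (CHARGE, lamp_flash)

mode=CHARGE action=lamp_flash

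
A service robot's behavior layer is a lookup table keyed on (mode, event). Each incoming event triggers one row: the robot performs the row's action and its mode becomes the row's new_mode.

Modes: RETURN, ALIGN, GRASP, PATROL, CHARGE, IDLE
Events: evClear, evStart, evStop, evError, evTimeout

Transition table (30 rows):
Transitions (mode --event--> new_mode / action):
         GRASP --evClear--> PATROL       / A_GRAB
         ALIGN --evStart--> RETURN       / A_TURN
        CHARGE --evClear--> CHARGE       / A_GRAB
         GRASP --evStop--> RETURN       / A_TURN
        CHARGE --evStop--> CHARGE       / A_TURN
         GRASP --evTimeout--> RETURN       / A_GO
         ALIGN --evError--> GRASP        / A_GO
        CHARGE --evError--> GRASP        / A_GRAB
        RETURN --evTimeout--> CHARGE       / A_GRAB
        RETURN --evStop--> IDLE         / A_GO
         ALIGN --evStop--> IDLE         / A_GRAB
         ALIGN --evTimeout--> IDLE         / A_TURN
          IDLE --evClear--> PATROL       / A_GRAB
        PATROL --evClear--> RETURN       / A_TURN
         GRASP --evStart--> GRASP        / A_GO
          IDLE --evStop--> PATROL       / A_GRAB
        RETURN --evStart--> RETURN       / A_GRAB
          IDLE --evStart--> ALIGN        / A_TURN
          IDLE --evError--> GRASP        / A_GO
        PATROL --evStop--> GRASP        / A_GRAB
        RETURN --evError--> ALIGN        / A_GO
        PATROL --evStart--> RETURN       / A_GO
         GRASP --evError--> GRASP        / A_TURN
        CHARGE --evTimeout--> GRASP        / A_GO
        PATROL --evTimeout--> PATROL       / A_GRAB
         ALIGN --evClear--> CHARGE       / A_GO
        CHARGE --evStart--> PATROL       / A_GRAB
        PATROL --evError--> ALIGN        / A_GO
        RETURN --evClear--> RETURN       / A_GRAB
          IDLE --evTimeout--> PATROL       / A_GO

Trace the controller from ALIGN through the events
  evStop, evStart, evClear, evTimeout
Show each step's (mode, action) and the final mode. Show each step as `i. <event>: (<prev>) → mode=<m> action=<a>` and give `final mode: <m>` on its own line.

final mode: GRASP

1. evStop: (ALIGN) → mode=IDLE action=A_GRAB
2. evStart: (IDLE) → mode=ALIGN action=A_TURN
3. evClear: (ALIGN) → mode=CHARGE action=A_GO
4. evTimeout: (CHARGE) → mode=GRASP action=A_GO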